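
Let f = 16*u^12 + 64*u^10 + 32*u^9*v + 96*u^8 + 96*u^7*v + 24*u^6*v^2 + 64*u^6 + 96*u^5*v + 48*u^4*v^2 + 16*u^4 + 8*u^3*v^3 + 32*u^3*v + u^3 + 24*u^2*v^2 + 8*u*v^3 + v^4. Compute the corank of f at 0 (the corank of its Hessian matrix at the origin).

2

Hessian at 0 has rank 0.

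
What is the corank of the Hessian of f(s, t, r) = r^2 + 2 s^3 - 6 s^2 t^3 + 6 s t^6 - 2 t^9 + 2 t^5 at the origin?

2

The Hessian at 0 is [[0, 0, 0], [0, 0, 0], [0, 0, 2]] of rank 1; hence corank 2.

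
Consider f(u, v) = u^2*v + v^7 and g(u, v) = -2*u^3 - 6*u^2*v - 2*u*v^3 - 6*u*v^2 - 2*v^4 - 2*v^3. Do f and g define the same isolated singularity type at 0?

The Hessian of f at 0 has rank 0. Corank 2; j^3 = u^2*v has shape L^2 M (L != M), so D-series; mu = 8 gives D_8. The Hessian of g at 0 has rank 0. Corank 2; j^3 = -2*(u + v)^3 is a perfect cube, so E-series; the 4-jet and mu = 7 give E_7. f is D_8 but g is E_7, hence not right-equivalent.

No.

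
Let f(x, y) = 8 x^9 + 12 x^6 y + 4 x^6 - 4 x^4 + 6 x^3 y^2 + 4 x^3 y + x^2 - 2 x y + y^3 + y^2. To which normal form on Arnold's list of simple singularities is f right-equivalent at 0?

A_{2}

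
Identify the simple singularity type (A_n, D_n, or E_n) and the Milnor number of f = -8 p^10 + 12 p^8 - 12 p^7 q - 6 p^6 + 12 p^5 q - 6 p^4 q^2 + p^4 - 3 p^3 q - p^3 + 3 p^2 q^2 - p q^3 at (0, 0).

The Hessian of f at 0 is [[0, 0], [0, 0]] with rank 0, so corank 2. A Groebner basis of the Jacobian ideal J(f) in C{p,q} is {3*p^2 + q^4 + q^3, p^3, p^2*q - p^2 - q^3/3, -2*p^2 + p*q^2 - 2*q^3/3}; counting standard monomials gives mu = 7. Corank 2; j^3 = -p^3 is a perfect cube, so E-series; the 4-jet and mu = 7 give E_7.

Type E_{7}, Milnor number mu = 7.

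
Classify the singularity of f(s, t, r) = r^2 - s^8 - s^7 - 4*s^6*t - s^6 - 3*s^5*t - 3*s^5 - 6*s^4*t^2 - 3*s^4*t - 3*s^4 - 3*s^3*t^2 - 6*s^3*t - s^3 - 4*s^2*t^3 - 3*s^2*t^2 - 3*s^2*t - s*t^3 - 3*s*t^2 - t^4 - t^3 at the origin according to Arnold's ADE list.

The Hessian of f at 0 has rank 1. Corank 2; j^3 = -(s + t)^3 is a perfect cube, so E-series; the 4-jet and mu = 7 give E_7.

E7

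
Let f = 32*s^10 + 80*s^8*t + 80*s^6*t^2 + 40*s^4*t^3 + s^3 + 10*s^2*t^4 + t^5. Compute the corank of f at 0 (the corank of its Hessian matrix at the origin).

2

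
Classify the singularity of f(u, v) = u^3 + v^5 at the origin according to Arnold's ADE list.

The Hessian of f at 0 has rank 0. Corank 2; j^3 = u^3 is a perfect cube, so E-series; the 5-jet and mu = 8 give E_8.

E_8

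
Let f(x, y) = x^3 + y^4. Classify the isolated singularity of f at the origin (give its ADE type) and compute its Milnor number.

The Hessian of f at 0 has rank 0. Corank 2; j^3 = x^3 is a perfect cube, so E-series; the 4-jet and mu = 6 give E_6.

Type E6, Milnor number mu = 6.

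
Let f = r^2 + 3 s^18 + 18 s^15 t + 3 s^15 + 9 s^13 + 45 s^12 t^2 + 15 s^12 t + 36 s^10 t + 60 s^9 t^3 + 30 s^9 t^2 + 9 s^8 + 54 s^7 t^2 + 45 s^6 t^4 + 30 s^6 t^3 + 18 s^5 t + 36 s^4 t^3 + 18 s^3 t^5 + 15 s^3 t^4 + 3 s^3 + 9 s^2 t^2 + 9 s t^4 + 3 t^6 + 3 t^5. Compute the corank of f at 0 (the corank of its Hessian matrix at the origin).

Hessian at 0 has rank 1.

2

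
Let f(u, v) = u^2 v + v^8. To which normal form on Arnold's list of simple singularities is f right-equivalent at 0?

D9

The Hessian of f at 0 is [[0, 0], [0, 0]] with rank 0, so corank 2. A Groebner basis of the Jacobian ideal J(f) in C{u,v} is {u^2/8 + v^7, u^3, u*v}; counting standard monomials gives mu = 9. Corank 2; j^3 = u^2*v has shape L^2 M (L != M), so D-series; mu = 9 gives D_9.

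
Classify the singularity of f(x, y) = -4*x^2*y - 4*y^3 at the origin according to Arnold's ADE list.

D_{4}

The Hessian of f at 0 has rank 0. Corank 2; j^3 = -4*y*(x^2 + y^2) splits into three distinct lines over C (the quadratic factor has nonzero discriminant), so D_4.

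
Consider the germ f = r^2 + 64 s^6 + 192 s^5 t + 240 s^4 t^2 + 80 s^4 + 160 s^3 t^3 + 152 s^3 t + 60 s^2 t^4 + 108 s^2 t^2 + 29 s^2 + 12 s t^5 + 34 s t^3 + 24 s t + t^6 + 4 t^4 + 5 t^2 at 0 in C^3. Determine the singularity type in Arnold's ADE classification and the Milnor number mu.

The Hessian of f at 0 is [[58, 24, 0], [24, 10, 0], [0, 0, 2]] with rank 3, so corank 0. A Groebner basis of the Jacobian ideal J(f) in C{s,t,r} is {s, t, r}; counting standard monomials gives mu = 1. Corank 0: nondegenerate Morse point, so A_1.

Type A1, Milnor number mu = 1.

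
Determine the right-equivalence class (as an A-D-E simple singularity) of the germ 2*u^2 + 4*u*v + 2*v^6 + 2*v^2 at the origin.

A_5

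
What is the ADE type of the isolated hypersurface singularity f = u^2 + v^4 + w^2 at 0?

A_3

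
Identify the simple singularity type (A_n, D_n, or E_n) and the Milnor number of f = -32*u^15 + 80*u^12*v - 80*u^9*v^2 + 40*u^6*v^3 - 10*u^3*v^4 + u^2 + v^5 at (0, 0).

Type A4, Milnor number mu = 4.

The Hessian of f at 0 has rank 1. Corank 1: A-series; mu = 4 gives A_4.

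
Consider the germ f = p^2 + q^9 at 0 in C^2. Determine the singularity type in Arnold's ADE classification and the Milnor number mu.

Type A_{8}, Milnor number mu = 8.

The Hessian of f at 0 has rank 1. Corank 1: A-series; mu = 8 gives A_8.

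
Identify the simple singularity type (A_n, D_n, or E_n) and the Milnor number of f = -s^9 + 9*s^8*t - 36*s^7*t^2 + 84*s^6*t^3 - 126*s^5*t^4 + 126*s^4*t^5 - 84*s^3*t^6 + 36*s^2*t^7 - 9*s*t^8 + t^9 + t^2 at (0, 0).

Type A_8, Milnor number mu = 8.

The Hessian of f at 0 is [[0, 0], [0, 2]] with rank 1, so corank 1. A Groebner basis of the Jacobian ideal J(f) in C{s,t} is {s^8, t}; counting standard monomials gives mu = 8. Corank 1: A-series; mu = 8 gives A_8.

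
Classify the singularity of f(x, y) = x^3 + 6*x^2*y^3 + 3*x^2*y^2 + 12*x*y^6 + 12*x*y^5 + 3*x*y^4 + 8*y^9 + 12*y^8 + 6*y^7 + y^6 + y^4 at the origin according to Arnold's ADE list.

E_{6}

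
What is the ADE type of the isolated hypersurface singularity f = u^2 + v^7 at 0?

A_{6}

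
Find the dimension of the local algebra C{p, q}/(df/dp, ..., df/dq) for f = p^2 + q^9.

8

The Hessian of f at 0 is [[2, 0], [0, 0]] with rank 1, so corank 1. A Groebner basis of the Jacobian ideal J(f) in C{p,q} is {q^8, p}; counting standard monomials gives mu = 8. Corank 1: A-series; mu = 8 gives A_8.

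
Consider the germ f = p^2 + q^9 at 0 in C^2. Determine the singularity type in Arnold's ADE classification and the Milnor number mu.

Type A8, Milnor number mu = 8.

The Hessian of f at 0 has rank 1. Corank 1: A-series; mu = 8 gives A_8.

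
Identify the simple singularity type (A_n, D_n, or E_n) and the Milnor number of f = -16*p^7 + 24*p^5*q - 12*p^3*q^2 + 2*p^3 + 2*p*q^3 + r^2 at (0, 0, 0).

Type E_7, Milnor number mu = 7.

The Hessian of f at 0 is [[0, 0, 0], [0, 0, 0], [0, 0, 2]] with rank 1, so corank 2. A Groebner basis of the Jacobian ideal J(f) in C{p,q,r} is {p^3, p*q^2, 3*p^2 + q^3, r}; counting standard monomials gives mu = 7. Corank 2; j^3 = 2*p^3 is a perfect cube, so E-series; the 4-jet and mu = 7 give E_7.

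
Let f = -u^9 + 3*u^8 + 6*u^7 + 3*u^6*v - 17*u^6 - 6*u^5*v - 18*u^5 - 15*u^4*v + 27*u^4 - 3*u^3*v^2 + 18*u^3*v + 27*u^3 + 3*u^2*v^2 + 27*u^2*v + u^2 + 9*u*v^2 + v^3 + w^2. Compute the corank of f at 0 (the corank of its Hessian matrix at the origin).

1

The Hessian at 0 is [[2, 0, 0], [0, 0, 0], [0, 0, 2]] of rank 2; hence corank 1.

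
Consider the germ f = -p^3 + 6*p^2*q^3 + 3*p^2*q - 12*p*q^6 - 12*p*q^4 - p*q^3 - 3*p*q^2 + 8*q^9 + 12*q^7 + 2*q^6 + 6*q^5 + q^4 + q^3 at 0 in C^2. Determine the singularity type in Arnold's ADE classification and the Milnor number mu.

Type E_7, Milnor number mu = 7.

The Hessian of f at 0 has rank 0. Corank 2; j^3 = -(p - q)^3 is a perfect cube, so E-series; the 4-jet and mu = 7 give E_7.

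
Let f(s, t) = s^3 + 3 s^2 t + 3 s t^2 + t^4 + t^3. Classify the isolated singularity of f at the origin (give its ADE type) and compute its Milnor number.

The Hessian of f at 0 is [[0, 0], [0, 0]] with rank 0, so corank 2. A Groebner basis of the Jacobian ideal J(f) in C{s,t} is {t^3, s^2 + 2*s*t + t^2}; counting standard monomials gives mu = 6. Corank 2; j^3 = (s + t)^3 is a perfect cube, so E-series; the 4-jet and mu = 6 give E_6.

Type E6, Milnor number mu = 6.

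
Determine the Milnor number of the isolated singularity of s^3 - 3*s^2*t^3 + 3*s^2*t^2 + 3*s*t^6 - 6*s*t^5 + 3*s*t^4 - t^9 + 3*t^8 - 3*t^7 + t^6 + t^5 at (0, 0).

8

The Hessian of f at 0 is [[0, 0], [0, 0]] with rank 0, so corank 2. A Groebner basis of the Jacobian ideal J(f) in C{s,t} is {-s^2/2 + s*t^3 - s*t^2, t^4, s^3, s^2*t + s^2 + 2*s*t^2}; counting standard monomials gives mu = 8. Corank 2; j^3 = s^3 is a perfect cube, so E-series; the 5-jet and mu = 8 give E_8.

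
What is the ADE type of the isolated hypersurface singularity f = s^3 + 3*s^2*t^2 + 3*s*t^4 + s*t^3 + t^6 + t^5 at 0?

E7

The Hessian of f at 0 has rank 0. Corank 2; j^3 = s^3 is a perfect cube, so E-series; the 4-jet and mu = 7 give E_7.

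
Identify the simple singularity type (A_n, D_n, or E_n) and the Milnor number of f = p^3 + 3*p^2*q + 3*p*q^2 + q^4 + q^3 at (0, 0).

Type E_{6}, Milnor number mu = 6.

The Hessian of f at 0 has rank 0. Corank 2; j^3 = (p + q)^3 is a perfect cube, so E-series; the 4-jet and mu = 6 give E_6.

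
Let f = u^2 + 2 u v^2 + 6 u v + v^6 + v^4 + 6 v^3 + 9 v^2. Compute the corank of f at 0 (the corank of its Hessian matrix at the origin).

The Hessian at 0 is [[2, 6], [6, 18]] of rank 1; hence corank 1.

1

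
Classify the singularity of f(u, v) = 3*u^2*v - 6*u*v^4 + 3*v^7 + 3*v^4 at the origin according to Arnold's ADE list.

D_5

The Hessian of f at 0 is [[0, 0], [0, 0]] with rank 0, so corank 2. A Groebner basis of the Jacobian ideal J(f) in C{u,v} is {u^3, u^2/4 + v^3, u*v}; counting standard monomials gives mu = 5. Corank 2; j^3 = 3*u^2*v has shape L^2 M (L != M), so D-series; mu = 5 gives D_5.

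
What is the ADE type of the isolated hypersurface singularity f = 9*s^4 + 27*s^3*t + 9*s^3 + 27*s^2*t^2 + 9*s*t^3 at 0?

E_7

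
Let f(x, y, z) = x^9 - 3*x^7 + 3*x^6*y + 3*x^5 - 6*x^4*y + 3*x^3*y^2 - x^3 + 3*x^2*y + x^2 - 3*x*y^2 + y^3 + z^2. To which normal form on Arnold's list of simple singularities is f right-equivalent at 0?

A2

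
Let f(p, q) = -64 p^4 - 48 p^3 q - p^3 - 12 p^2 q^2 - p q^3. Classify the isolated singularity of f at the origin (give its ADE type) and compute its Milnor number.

Type E_{7}, Milnor number mu = 7.

The Hessian of f at 0 is [[0, 0], [0, 0]] with rank 0, so corank 2. A Groebner basis of the Jacobian ideal J(f) in C{p,q} is {3*p^2/16 + q^4 + q^3/16, p^3, p^2*q - p^2/16 - q^3/48, p^2/2 + p*q^2 + q^3/6}; counting standard monomials gives mu = 7. Corank 2; j^3 = -p^3 is a perfect cube, so E-series; the 4-jet and mu = 7 give E_7.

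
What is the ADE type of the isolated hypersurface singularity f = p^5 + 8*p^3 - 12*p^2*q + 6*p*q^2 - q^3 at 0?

E8

The Hessian of f at 0 has rank 0. Corank 2; j^3 = (2*p - q)^3 is a perfect cube, so E-series; the 5-jet and mu = 8 give E_8.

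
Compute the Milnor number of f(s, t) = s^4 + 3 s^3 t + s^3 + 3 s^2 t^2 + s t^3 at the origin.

7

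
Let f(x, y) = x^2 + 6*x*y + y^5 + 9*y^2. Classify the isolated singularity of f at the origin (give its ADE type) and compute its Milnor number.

The Hessian of f at 0 has rank 1. Corank 1: A-series; mu = 4 gives A_4.

Type A4, Milnor number mu = 4.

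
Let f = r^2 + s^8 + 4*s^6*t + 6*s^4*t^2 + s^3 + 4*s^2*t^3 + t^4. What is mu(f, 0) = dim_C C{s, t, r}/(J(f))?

6

The Hessian of f at 0 has rank 1. Corank 2; j^3 = s^3 is a perfect cube, so E-series; the 4-jet and mu = 6 give E_6.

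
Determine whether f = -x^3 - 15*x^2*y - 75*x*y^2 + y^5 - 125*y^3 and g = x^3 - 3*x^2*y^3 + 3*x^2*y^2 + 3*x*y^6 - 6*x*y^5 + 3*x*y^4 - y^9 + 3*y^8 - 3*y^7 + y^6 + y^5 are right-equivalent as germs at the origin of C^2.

Yes.

The Hessian of f at 0 is [[0, 0], [0, 0]] with rank 0, so corank 2. A Groebner basis of the Jacobian ideal J(f) in C{x,y} is {y^4, x^2 + 10*x*y + 25*y^2}; counting standard monomials gives mu = 8. Corank 2; j^3 = -(x + 5*y)^3 is a perfect cube, so E-series; the 5-jet and mu = 8 give E_8. The Hessian of g at 0 is [[0, 0], [0, 0]] with rank 0, so corank 2. A Groebner basis of the Jacobian ideal J(g) in C{x,y} is {-x^2/2 + x*y^3 - x*y^2, y^4, x^3, x^2*y + x^2 + 2*x*y^2}; counting standard monomials gives mu = 8. Corank 2; j^3 = x^3 is a perfect cube, so E-series; the 5-jet and mu = 8 give E_8. Both have type E_8, hence right-equivalent.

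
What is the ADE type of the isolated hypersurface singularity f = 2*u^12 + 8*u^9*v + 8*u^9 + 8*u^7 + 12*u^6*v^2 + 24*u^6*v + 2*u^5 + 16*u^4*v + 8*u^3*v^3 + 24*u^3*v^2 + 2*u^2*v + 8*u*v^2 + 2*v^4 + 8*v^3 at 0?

D_{5}

The Hessian of f at 0 has rank 0. Corank 2; j^3 = 2*v*(u + 2*v)^2 has shape L^2 M (L != M), so D-series; mu = 5 gives D_5.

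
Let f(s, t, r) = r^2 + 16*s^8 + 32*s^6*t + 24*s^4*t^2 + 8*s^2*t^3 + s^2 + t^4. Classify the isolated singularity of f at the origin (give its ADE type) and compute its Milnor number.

Type A_3, Milnor number mu = 3.

The Hessian of f at 0 has rank 2. Corank 1: A-series; mu = 3 gives A_3.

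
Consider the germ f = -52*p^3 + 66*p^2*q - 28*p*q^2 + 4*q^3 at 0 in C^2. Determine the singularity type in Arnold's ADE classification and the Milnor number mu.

The Hessian of f at 0 has rank 0. Corank 2; j^3 = -2*(2*p - q)*(13*p^2 - 10*p*q + 2*q^2) splits into three distinct lines over C (the quadratic factor has nonzero discriminant), so D_4.

Type D_4, Milnor number mu = 4.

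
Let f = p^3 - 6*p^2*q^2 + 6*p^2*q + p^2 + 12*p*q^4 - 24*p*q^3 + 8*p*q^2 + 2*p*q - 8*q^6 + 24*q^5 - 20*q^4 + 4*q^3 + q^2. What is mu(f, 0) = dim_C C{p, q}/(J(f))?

The Hessian of f at 0 has rank 1. Corank 1: A-series; mu = 2 gives A_2.

2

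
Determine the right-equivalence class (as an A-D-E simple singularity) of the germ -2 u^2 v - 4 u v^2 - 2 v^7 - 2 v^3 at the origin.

D_8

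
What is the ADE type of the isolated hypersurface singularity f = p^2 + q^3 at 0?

A_2

The Hessian of f at 0 has rank 1. Corank 1: A-series; mu = 2 gives A_2.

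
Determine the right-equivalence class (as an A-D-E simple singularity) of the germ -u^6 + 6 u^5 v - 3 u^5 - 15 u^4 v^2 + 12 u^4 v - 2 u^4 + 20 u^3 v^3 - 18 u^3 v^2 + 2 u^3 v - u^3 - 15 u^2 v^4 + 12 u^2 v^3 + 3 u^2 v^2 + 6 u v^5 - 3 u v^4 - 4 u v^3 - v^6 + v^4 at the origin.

E6

The Hessian of f at 0 has rank 0. Corank 2; j^3 = -u^3 is a perfect cube, so E-series; the 4-jet and mu = 6 give E_6.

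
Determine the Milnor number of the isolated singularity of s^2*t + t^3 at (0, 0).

4

The Hessian of f at 0 is [[0, 0], [0, 0]] with rank 0, so corank 2. A Groebner basis of the Jacobian ideal J(f) in C{s,t} is {t^3, s^2 + 3*t^2, s*t}; counting standard monomials gives mu = 4. Corank 2; j^3 = t*(s^2 + t^2) splits into three distinct lines over C (the quadratic factor has nonzero discriminant), so D_4.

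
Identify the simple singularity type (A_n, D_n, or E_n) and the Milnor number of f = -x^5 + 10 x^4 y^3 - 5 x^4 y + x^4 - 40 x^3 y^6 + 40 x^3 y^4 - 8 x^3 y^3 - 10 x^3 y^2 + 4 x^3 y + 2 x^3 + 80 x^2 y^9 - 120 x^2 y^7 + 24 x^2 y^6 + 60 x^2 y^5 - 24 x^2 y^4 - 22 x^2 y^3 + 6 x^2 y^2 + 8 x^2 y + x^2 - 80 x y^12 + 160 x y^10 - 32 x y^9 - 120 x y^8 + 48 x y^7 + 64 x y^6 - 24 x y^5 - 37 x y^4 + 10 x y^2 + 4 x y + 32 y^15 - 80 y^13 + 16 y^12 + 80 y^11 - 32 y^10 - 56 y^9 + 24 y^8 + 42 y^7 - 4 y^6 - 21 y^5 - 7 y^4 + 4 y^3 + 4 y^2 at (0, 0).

Type A_4, Milnor number mu = 4.

The Hessian of f at 0 has rank 1. Corank 1: A-series; mu = 4 gives A_4.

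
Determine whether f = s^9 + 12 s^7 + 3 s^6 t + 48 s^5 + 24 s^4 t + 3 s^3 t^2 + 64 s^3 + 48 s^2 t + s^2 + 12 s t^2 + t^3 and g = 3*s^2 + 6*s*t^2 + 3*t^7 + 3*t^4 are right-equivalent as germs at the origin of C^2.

The Hessian of f at 0 is [[2, 0], [0, 0]] with rank 1, so corank 1. A Groebner basis of the Jacobian ideal J(f) in C{s,t} is {t^2, s}; counting standard monomials gives mu = 2. Corank 1: A-series; mu = 2 gives A_2. The Hessian of g at 0 is [[6, 0], [0, 0]] with rank 1, so corank 1. A Groebner basis of the Jacobian ideal J(g) in C{s,t} is {s^3, s + t^2}; counting standard monomials gives mu = 6. Corank 1: A-series; mu = 6 gives A_6. f is A_2 but g is A_6, hence not right-equivalent.

No.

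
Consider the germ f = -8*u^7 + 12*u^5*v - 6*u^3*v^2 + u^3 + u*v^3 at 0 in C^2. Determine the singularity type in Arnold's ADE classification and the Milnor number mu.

Type E7, Milnor number mu = 7.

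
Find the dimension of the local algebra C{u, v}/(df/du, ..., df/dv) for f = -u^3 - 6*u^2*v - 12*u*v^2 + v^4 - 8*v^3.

6

The Hessian of f at 0 has rank 0. Corank 2; j^3 = -(u + 2*v)^3 is a perfect cube, so E-series; the 4-jet and mu = 6 give E_6.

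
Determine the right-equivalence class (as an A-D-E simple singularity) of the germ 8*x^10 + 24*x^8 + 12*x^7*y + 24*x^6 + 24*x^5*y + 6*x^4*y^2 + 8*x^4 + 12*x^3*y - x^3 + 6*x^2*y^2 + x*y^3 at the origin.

E_7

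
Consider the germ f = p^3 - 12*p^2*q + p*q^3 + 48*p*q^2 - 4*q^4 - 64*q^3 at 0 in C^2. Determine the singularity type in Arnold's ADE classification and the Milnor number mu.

Type E7, Milnor number mu = 7.

The Hessian of f at 0 is [[0, 0], [0, 0]] with rank 0, so corank 2. A Groebner basis of the Jacobian ideal J(f) in C{p,q} is {p^3 - 12*p^2*q - 384*p^2 + 3072*p*q - 6144*q^2, 12*p^2 + p*q^2 - 96*p*q + 192*q^2, 3*p^2 - 24*p*q + q^3 + 48*q^2}; counting standard monomials gives mu = 7. Corank 2; j^3 = (p - 4*q)^3 is a perfect cube, so E-series; the 4-jet and mu = 7 give E_7.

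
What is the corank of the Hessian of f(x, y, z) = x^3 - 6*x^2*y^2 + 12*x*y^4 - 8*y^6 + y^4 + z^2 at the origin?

2

The Hessian at 0 is [[0, 0, 0], [0, 0, 0], [0, 0, 2]] of rank 1; hence corank 2.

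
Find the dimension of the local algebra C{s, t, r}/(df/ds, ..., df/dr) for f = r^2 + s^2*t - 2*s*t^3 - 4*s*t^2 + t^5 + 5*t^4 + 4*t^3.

5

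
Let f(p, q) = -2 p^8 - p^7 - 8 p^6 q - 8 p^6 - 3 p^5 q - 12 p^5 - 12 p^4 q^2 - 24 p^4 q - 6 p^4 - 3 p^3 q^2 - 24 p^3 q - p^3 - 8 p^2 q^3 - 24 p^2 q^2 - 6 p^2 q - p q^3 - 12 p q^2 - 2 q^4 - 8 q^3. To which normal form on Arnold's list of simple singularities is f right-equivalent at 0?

E_7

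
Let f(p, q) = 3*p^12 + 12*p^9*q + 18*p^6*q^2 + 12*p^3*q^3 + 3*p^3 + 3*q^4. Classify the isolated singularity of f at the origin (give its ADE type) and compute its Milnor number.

Type E_{6}, Milnor number mu = 6.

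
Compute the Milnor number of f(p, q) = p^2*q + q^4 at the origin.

5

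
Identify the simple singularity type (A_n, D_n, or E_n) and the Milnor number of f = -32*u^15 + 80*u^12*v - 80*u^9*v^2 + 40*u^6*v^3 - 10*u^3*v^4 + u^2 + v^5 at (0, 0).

The Hessian of f at 0 has rank 1. Corank 1: A-series; mu = 4 gives A_4.

Type A_{4}, Milnor number mu = 4.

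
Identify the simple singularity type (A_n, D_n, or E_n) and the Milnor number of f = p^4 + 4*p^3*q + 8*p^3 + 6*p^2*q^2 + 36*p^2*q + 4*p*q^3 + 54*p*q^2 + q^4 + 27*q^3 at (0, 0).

Type E6, Milnor number mu = 6.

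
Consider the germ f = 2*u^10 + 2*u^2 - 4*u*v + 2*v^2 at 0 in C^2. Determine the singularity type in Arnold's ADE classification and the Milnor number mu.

Type A_{9}, Milnor number mu = 9.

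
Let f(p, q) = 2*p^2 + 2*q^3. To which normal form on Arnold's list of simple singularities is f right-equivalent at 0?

The Hessian of f at 0 has rank 1. Corank 1: A-series; mu = 2 gives A_2.

A_2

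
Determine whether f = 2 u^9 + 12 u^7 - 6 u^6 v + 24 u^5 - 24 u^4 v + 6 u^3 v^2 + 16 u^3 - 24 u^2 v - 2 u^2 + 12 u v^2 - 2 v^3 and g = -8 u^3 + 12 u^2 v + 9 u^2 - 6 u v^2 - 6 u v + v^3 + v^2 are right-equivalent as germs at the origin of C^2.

Yes.

The Hessian of f at 0 has rank 1. Corank 1: A-series; mu = 2 gives A_2. The Hessian of g at 0 has rank 1. Corank 1: A-series; mu = 2 gives A_2. Both have type A_2, hence right-equivalent.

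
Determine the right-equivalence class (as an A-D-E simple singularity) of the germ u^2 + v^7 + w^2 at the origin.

The Hessian of f at 0 has rank 2. Corank 1: A-series; mu = 6 gives A_6.

A_{6}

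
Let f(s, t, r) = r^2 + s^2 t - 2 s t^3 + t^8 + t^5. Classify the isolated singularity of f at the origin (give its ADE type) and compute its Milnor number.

The Hessian of f at 0 is [[0, 0, 0], [0, 0, 0], [0, 0, 2]] with rank 1, so corank 2. A Groebner basis of the Jacobian ideal J(f) in C{s,t,r} is {s^4, s^3*t + s^2/8 - s*t^2/8, -s^3 + s^2*t^2, -s*t + t^3, r}; counting standard monomials gives mu = 9. Corank 2; j^3 = s^2*t has shape L^2 M (L != M), so D-series; mu = 9 gives D_9.

Type D_{9}, Milnor number mu = 9.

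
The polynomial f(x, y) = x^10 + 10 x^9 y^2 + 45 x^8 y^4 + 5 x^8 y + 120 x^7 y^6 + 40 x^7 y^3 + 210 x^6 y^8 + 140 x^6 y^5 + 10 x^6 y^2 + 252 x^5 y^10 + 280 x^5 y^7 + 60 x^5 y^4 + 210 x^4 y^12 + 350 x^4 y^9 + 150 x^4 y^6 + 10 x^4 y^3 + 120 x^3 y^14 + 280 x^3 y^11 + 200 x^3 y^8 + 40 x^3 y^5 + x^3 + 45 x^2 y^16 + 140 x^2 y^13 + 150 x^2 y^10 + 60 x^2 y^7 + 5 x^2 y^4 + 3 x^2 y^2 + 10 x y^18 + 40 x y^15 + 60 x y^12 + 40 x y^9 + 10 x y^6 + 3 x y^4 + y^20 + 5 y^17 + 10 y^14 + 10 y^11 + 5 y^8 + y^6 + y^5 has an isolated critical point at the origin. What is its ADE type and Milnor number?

Type E8, Milnor number mu = 8.

The Hessian of f at 0 has rank 0. Corank 2; j^3 = x^3 is a perfect cube, so E-series; the 5-jet and mu = 8 give E_8.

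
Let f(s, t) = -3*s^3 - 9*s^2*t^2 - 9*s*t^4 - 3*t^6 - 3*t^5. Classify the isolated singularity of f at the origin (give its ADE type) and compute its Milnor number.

Type E_8, Milnor number mu = 8.

The Hessian of f at 0 is [[0, 0], [0, 0]] with rank 0, so corank 2. A Groebner basis of the Jacobian ideal J(f) in C{s,t} is {t^4, s^3, s^2/2 + s*t^2}; counting standard monomials gives mu = 8. Corank 2; j^3 = -3*s^3 is a perfect cube, so E-series; the 5-jet and mu = 8 give E_8.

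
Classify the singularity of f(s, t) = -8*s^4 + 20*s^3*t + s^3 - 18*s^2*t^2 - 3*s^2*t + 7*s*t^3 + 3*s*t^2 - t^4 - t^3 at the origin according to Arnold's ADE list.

E7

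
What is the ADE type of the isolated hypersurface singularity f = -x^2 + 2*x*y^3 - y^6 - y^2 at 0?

A1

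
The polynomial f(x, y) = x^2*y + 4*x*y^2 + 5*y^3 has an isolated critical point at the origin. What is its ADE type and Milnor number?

Type D_{4}, Milnor number mu = 4.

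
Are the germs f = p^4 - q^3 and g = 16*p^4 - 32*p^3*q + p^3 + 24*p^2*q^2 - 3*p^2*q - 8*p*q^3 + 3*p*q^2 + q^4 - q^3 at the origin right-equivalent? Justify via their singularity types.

The Hessian of f at 0 has rank 0. Corank 2; j^3 = -q^3 is a perfect cube, so E-series; the 4-jet and mu = 6 give E_6. The Hessian of g at 0 has rank 0. Corank 2; j^3 = (p - q)^3 is a perfect cube, so E-series; the 4-jet and mu = 6 give E_6. Both have type E_6, hence right-equivalent.

Yes.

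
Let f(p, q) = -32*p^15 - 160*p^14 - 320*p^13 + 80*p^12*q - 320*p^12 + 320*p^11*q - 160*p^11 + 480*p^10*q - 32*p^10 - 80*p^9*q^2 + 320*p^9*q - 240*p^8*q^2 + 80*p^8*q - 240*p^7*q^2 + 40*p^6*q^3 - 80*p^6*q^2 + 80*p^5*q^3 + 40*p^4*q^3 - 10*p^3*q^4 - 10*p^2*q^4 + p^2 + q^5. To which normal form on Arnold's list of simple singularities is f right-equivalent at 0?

The Hessian of f at 0 has rank 1. Corank 1: A-series; mu = 4 gives A_4.

A4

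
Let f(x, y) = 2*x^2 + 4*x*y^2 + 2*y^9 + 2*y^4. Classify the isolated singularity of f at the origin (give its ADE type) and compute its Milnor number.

The Hessian of f at 0 has rank 1. Corank 1: A-series; mu = 8 gives A_8.

Type A_8, Milnor number mu = 8.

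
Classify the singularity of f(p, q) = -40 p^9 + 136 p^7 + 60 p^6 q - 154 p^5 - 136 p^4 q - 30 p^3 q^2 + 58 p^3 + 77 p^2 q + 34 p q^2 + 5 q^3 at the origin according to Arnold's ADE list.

D_4

The Hessian of f at 0 has rank 0. Corank 2; j^3 = (2*p + q)*(29*p^2 + 24*p*q + 5*q^2) splits into three distinct lines over C (the quadratic factor has nonzero discriminant), so D_4.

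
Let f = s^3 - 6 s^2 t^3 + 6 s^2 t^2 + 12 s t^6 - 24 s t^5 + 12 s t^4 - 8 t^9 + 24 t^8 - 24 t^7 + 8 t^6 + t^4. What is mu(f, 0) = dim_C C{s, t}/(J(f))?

6

The Hessian of f at 0 has rank 0. Corank 2; j^3 = s^3 is a perfect cube, so E-series; the 4-jet and mu = 6 give E_6.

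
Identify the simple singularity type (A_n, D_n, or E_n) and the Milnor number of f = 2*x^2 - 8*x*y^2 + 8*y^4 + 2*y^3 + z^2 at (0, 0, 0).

Type A2, Milnor number mu = 2.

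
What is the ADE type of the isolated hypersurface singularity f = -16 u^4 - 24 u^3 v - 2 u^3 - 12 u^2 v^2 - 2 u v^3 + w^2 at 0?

The Hessian of f at 0 has rank 1. Corank 2; j^3 = -2*u^3 is a perfect cube, so E-series; the 4-jet and mu = 7 give E_7.

E_{7}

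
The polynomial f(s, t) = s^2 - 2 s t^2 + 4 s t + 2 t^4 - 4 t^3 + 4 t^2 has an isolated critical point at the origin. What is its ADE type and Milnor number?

The Hessian of f at 0 is [[2, 4], [4, 8]] with rank 1, so corank 1. A Groebner basis of the Jacobian ideal J(f) in C{s,t} is {s^2 - 4*s - 8*t, s*t + 2*s + 4*t, -s + t^2 - 2*t}; counting standard monomials gives mu = 3. Corank 1: A-series; mu = 3 gives A_3.

Type A_{3}, Milnor number mu = 3.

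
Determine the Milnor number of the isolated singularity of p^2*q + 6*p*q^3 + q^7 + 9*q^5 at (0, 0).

8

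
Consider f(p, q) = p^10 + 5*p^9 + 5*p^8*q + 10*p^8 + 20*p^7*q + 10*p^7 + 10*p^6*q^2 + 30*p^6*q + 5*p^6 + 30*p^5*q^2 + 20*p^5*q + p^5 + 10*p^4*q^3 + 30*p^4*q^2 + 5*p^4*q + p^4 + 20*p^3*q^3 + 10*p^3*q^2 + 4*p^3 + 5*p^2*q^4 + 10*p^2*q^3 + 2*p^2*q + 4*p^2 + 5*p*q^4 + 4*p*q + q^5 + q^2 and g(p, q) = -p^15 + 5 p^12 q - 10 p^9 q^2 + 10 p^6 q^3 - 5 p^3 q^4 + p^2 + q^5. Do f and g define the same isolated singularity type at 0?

Yes.

The Hessian of f at 0 has rank 1. Corank 1: A-series; mu = 4 gives A_4. The Hessian of g at 0 has rank 1. Corank 1: A-series; mu = 4 gives A_4. Both have type A_4, hence right-equivalent.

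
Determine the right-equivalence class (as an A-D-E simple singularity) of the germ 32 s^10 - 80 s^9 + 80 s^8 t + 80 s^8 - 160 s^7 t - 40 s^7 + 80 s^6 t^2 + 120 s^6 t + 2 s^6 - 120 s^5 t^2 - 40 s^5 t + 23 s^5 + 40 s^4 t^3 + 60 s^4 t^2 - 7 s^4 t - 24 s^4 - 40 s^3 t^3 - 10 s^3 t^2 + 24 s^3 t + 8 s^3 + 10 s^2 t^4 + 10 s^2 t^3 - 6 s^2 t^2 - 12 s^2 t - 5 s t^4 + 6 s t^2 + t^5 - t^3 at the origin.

E_{8}

The Hessian of f at 0 is [[0, 0], [0, 0]] with rank 0, so corank 2. A Groebner basis of the Jacobian ideal J(f) in C{s,t} is {-16*s^2*t + 32*s^2 - 32*s*t + t^4 + 4*t^3 + 8*t^2, s^3 - 3*s^2*t/2 + 3*s^2/2 - 3*s*t/2 + t^3/4 + 3*t^2/8, -2*s^2 + s*t^2 + 2*s*t - t^3/2 - t^2/2}; counting standard monomials gives mu = 8. Corank 2; j^3 = (2*s - t)^3 is a perfect cube, so E-series; the 5-jet and mu = 8 give E_8.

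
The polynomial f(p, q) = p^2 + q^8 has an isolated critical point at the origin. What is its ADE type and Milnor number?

The Hessian of f at 0 has rank 1. Corank 1: A-series; mu = 7 gives A_7.

Type A_7, Milnor number mu = 7.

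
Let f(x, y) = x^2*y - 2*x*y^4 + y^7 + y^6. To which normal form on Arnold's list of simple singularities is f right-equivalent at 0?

The Hessian of f at 0 has rank 0. Corank 2; j^3 = x^2*y has shape L^2 M (L != M), so D-series; mu = 7 gives D_7.

D_{7}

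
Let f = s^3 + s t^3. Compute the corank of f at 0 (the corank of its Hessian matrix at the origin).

Hessian at 0 has rank 0.

2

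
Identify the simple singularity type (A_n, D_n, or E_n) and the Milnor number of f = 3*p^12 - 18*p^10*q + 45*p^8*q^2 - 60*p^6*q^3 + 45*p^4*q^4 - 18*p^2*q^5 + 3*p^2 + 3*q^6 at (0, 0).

The Hessian of f at 0 has rank 1. Corank 1: A-series; mu = 5 gives A_5.

Type A_5, Milnor number mu = 5.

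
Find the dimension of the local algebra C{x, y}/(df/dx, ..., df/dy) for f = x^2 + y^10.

The Hessian of f at 0 is [[2, 0], [0, 0]] with rank 1, so corank 1. A Groebner basis of the Jacobian ideal J(f) in C{x,y} is {y^9, x}; counting standard monomials gives mu = 9. Corank 1: A-series; mu = 9 gives A_9.

9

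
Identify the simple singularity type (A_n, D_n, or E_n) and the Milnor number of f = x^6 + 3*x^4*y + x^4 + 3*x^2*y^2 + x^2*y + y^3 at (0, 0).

The Hessian of f at 0 is [[0, 0], [0, 0]] with rank 0, so corank 2. A Groebner basis of the Jacobian ideal J(f) in C{x,y} is {y^3, x^2 + 3*y^2, x*y}; counting standard monomials gives mu = 4. Corank 2; j^3 = y*(x^2 + y^2) splits into three distinct lines over C (the quadratic factor has nonzero discriminant), so D_4.

Type D_{4}, Milnor number mu = 4.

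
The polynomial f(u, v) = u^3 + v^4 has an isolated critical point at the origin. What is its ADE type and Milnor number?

Type E_{6}, Milnor number mu = 6.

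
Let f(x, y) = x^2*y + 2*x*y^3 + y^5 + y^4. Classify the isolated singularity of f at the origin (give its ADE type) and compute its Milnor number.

The Hessian of f at 0 is [[0, 0], [0, 0]] with rank 0, so corank 2. A Groebner basis of the Jacobian ideal J(f) in C{x,y} is {x*y^2, x*y + y^3, x^2 - 4*x*y}; counting standard monomials gives mu = 5. Corank 2; j^3 = x^2*y has shape L^2 M (L != M), so D-series; mu = 5 gives D_5.

Type D_5, Milnor number mu = 5.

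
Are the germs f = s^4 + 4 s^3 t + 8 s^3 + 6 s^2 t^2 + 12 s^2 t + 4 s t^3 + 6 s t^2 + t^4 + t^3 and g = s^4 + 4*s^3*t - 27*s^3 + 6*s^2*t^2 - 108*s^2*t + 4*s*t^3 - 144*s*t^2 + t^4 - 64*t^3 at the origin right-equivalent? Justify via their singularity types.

The Hessian of f at 0 is [[0, 0], [0, 0]] with rank 0, so corank 2. A Groebner basis of the Jacobian ideal J(f) in C{s,t} is {t^4, s*t^2 + 2*t^3/3, s^2 + s*t + t^2/4}; counting standard monomials gives mu = 6. Corank 2; j^3 = (2*s + t)^3 is a perfect cube, so E-series; the 4-jet and mu = 6 give E_6. The Hessian of g at 0 is [[0, 0], [0, 0]] with rank 0, so corank 2. A Groebner basis of the Jacobian ideal J(g) in C{s,t} is {t^4, s*t^2 + 11*t^3/9, s^2 + 8*s*t/3 + 16*t^2/9}; counting standard monomials gives mu = 6. Corank 2; j^3 = -(3*s + 4*t)^3 is a perfect cube, so E-series; the 4-jet and mu = 6 give E_6. Both have type E_6, hence right-equivalent.

Yes.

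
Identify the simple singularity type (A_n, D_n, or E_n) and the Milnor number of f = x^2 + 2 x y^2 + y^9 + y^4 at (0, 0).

Type A_8, Milnor number mu = 8.

The Hessian of f at 0 has rank 1. Corank 1: A-series; mu = 8 gives A_8.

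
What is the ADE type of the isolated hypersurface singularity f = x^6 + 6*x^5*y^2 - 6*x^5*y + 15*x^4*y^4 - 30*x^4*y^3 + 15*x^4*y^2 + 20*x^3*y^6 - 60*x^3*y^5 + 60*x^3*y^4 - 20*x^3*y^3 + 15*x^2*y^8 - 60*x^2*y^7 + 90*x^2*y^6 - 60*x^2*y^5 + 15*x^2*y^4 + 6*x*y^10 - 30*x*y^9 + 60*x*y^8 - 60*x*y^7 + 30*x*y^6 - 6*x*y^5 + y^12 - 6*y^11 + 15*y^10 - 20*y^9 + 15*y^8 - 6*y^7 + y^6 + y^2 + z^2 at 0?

A5

The Hessian of f at 0 has rank 2. Corank 1: A-series; mu = 5 gives A_5.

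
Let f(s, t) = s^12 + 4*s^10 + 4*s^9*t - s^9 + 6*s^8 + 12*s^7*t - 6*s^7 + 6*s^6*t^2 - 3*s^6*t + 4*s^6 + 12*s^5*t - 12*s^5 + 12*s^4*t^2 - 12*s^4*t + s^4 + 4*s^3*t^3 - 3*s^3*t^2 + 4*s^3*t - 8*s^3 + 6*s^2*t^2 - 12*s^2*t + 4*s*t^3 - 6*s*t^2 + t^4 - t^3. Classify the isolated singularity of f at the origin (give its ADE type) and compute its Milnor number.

The Hessian of f at 0 is [[0, 0], [0, 0]] with rank 0, so corank 2. A Groebner basis of the Jacobian ideal J(f) in C{s,t} is {t^4, s*t^2 + 2*t^3/3, s^2 + s*t + t^2/4}; counting standard monomials gives mu = 6. Corank 2; j^3 = -(2*s + t)^3 is a perfect cube, so E-series; the 4-jet and mu = 6 give E_6.

Type E6, Milnor number mu = 6.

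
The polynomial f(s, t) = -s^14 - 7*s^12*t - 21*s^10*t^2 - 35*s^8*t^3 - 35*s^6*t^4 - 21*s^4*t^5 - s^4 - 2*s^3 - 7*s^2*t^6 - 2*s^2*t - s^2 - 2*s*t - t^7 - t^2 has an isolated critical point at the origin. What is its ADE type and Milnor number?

The Hessian of f at 0 has rank 1. Corank 1: A-series; mu = 6 gives A_6.

Type A6, Milnor number mu = 6.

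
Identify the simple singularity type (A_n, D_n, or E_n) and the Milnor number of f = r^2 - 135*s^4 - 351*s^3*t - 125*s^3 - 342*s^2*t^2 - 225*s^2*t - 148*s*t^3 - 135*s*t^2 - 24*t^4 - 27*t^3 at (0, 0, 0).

Type E7, Milnor number mu = 7.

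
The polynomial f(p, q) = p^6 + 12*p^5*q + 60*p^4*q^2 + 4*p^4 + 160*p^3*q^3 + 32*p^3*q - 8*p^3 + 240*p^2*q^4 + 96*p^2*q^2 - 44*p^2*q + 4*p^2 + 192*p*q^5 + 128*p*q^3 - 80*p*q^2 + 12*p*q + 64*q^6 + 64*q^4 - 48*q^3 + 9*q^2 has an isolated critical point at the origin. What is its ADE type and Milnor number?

Type A_{5}, Milnor number mu = 5.

The Hessian of f at 0 is [[8, 12], [12, 18]] with rank 1, so corank 1. A Groebner basis of the Jacobian ideal J(f) in C{p,q} is {p*q^2 + 34*p*q - 28*p + 58*q^2 - 42*q, -20*p*q + 16*p + q^3 - 34*q^2 + 24*q, p^2 + 4*p*q - p + 4*q^2 - 3*q/2}; counting standard monomials gives mu = 5. Corank 1: A-series; mu = 5 gives A_5.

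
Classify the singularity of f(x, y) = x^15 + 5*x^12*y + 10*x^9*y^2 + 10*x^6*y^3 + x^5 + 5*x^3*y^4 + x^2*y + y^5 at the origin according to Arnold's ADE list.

The Hessian of f at 0 is [[0, 0], [0, 0]] with rank 0, so corank 2. A Groebner basis of the Jacobian ideal J(f) in C{x,y} is {x^2/5 + y^4, x^3, x*y}; counting standard monomials gives mu = 6. Corank 2; j^3 = x^2*y has shape L^2 M (L != M), so D-series; mu = 6 gives D_6.

D_{6}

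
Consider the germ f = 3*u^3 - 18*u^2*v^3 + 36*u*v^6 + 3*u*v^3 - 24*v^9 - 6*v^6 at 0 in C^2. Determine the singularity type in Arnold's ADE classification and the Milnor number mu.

The Hessian of f at 0 is [[0, 0], [0, 0]] with rank 0, so corank 2. A Groebner basis of the Jacobian ideal J(f) in C{u,v} is {u^3, u*v^2, 3*u^2 + v^3}; counting standard monomials gives mu = 7. Corank 2; j^3 = 3*u^3 is a perfect cube, so E-series; the 4-jet and mu = 7 give E_7.

Type E_7, Milnor number mu = 7.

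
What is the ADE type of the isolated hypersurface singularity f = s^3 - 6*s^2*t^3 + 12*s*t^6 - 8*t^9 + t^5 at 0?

E_{8}

The Hessian of f at 0 has rank 0. Corank 2; j^3 = s^3 is a perfect cube, so E-series; the 5-jet and mu = 8 give E_8.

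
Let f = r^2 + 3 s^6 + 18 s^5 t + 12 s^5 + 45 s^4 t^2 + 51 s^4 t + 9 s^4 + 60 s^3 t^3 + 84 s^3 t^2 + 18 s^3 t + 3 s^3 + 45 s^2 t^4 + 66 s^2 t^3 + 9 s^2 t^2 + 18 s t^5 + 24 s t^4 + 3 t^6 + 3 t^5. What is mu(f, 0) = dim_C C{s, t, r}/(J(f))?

8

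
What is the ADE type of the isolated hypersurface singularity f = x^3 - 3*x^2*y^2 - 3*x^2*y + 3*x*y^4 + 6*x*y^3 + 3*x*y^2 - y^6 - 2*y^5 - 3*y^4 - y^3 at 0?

E_8

The Hessian of f at 0 has rank 0. Corank 2; j^3 = (x - y)^3 is a perfect cube, so E-series; the 5-jet and mu = 8 give E_8.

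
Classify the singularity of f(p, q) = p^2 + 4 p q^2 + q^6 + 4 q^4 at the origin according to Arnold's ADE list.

The Hessian of f at 0 has rank 1. Corank 1: A-series; mu = 5 gives A_5.

A_{5}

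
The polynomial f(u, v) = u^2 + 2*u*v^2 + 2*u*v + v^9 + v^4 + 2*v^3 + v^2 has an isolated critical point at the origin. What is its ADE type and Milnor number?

Type A_8, Milnor number mu = 8.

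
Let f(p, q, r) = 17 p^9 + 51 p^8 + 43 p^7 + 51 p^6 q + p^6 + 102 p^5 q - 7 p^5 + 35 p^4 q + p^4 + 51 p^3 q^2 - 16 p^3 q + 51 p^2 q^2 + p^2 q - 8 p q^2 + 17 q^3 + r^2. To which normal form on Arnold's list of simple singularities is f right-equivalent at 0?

D_{4}

The Hessian of f at 0 has rank 1. Corank 2; j^3 = q*(p^2 - 8*p*q + 17*q^2) splits into three distinct lines over C (the quadratic factor has nonzero discriminant), so D_4.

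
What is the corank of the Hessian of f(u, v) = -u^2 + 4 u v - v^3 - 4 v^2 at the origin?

1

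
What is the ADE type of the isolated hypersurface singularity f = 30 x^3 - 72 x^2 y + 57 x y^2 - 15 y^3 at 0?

D_4

The Hessian of f at 0 has rank 0. Corank 2; j^3 = 3*(x - y)*(10*x^2 - 14*x*y + 5*y^2) splits into three distinct lines over C (the quadratic factor has nonzero discriminant), so D_4.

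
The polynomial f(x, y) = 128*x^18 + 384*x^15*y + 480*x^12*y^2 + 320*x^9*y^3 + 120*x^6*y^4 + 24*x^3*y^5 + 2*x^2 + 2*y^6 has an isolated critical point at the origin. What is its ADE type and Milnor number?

Type A_5, Milnor number mu = 5.

The Hessian of f at 0 is [[4, 0], [0, 0]] with rank 1, so corank 1. A Groebner basis of the Jacobian ideal J(f) in C{x,y} is {y^5, x}; counting standard monomials gives mu = 5. Corank 1: A-series; mu = 5 gives A_5.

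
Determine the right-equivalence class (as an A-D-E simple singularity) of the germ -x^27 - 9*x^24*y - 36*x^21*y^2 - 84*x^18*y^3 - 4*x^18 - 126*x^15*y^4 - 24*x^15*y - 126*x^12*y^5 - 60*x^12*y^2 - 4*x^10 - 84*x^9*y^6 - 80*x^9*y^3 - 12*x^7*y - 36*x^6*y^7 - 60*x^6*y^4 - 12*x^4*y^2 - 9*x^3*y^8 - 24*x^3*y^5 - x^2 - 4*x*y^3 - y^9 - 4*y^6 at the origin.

A8

The Hessian of f at 0 is [[-2, 0], [0, 0]] with rank 1, so corank 1. A Groebner basis of the Jacobian ideal J(f) in C{x,y} is {x^2*y^2, x^3, x/2 + y^3}; counting standard monomials gives mu = 8. Corank 1: A-series; mu = 8 gives A_8.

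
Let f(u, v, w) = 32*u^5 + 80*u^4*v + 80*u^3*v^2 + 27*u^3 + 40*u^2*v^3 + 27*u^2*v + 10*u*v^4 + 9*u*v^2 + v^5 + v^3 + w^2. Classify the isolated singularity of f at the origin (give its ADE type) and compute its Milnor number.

The Hessian of f at 0 is [[0, 0, 0], [0, 0, 0], [0, 0, 2]] with rank 1, so corank 2. A Groebner basis of the Jacobian ideal J(f) in C{u,v,w} is {v^5, u*v^3 + 3*v^4/8, u^2 + 2*u*v/3 + v^2/9, w}; counting standard monomials gives mu = 8. Corank 2; j^3 = (3*u + v)^3 is a perfect cube, so E-series; the 5-jet and mu = 8 give E_8.

Type E_{8}, Milnor number mu = 8.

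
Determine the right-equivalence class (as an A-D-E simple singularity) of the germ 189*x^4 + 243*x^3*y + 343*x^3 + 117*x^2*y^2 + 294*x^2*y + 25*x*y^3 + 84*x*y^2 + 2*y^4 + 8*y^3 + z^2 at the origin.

The Hessian of f at 0 has rank 1. Corank 2; j^3 = (7*x + 2*y)^3 is a perfect cube, so E-series; the 4-jet and mu = 7 give E_7.

E_7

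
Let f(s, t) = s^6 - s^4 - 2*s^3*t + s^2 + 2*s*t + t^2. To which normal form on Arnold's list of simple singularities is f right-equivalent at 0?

A3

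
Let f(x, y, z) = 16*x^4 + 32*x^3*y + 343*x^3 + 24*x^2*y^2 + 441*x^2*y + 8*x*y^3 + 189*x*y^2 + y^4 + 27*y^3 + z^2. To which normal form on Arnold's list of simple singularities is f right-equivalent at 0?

E_{6}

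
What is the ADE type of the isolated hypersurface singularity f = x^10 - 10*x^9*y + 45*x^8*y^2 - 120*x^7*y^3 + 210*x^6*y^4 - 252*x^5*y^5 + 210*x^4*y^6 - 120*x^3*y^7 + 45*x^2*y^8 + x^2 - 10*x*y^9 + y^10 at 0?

A_9

The Hessian of f at 0 has rank 1. Corank 1: A-series; mu = 9 gives A_9.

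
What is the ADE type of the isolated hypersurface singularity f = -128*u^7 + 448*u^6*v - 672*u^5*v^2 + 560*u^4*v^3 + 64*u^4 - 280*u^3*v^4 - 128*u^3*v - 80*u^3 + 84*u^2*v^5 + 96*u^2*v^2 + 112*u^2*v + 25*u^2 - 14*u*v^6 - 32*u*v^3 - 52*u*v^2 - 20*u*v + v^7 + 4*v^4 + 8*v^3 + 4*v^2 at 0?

The Hessian of f at 0 has rank 1. Corank 1: A-series; mu = 6 gives A_6.

A6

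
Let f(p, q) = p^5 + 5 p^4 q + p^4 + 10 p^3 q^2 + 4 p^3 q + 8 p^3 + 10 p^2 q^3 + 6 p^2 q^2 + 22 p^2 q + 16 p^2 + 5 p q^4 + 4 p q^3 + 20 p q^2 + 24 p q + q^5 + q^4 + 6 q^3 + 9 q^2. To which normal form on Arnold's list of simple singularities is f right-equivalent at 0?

The Hessian of f at 0 has rank 1. Corank 1: A-series; mu = 4 gives A_4.

A_{4}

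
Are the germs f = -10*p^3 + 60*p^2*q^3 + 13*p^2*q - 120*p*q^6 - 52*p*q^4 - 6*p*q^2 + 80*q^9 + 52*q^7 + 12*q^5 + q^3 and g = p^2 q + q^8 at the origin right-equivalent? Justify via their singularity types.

The Hessian of f at 0 is [[0, 0], [0, 0]] with rank 0, so corank 2. A Groebner basis of the Jacobian ideal J(f) in C{p,q} is {q^3, p^2 - 3*q^2/11, p*q - 6*q^2/11}; counting standard monomials gives mu = 4. Corank 2; j^3 = -(2*p - q)*(5*p^2 - 4*p*q + q^2) splits into three distinct lines over C (the quadratic factor has nonzero discriminant), so D_4. The Hessian of g at 0 is [[0, 0], [0, 0]] with rank 0, so corank 2. A Groebner basis of the Jacobian ideal J(g) in C{p,q} is {p^2/8 + q^7, p^3, p*q}; counting standard monomials gives mu = 9. Corank 2; j^3 = p^2*q has shape L^2 M (L != M), so D-series; mu = 9 gives D_9. f is D_4 but g is D_9, hence not right-equivalent.

No.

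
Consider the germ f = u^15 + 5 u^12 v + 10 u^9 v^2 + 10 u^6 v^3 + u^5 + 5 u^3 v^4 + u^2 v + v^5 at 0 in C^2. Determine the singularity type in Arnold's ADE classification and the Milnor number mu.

Type D_{6}, Milnor number mu = 6.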